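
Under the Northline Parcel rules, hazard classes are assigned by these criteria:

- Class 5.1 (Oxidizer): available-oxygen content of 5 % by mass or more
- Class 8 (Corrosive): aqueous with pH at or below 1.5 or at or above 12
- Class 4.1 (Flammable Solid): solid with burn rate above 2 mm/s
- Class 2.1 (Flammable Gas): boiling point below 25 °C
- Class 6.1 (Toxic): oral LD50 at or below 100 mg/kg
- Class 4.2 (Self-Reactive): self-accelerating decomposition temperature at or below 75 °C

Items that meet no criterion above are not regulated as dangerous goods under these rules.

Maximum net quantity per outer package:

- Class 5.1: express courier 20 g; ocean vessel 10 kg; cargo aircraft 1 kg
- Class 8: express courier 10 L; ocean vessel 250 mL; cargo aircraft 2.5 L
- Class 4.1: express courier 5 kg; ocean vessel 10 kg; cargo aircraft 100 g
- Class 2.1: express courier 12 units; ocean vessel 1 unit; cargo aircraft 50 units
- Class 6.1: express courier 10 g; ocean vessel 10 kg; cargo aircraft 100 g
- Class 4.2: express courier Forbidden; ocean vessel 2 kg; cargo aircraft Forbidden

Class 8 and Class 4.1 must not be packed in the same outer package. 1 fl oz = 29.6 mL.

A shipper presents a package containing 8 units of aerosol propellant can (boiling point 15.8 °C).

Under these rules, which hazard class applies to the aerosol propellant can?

Class 2.1

With boiling point 15.8 °C (< 25 °C), the aerosol propellant can falls in Class 2.1.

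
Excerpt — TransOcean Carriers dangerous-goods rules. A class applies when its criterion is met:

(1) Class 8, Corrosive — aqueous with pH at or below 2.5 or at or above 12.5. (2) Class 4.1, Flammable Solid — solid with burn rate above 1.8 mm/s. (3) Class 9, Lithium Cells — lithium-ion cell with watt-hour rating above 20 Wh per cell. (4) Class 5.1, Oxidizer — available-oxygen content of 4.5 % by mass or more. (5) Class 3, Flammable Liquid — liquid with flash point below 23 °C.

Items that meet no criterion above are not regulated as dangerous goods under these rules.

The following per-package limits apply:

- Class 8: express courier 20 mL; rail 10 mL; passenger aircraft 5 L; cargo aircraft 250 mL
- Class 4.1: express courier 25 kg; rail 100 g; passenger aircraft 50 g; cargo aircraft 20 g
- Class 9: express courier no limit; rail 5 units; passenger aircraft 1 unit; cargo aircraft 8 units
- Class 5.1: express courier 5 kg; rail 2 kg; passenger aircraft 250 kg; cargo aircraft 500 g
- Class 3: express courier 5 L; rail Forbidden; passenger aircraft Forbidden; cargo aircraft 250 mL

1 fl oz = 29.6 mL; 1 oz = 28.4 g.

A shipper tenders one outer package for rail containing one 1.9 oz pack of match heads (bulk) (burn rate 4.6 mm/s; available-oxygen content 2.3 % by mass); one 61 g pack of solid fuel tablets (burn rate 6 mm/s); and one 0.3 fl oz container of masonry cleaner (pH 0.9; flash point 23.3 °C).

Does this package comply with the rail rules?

No

Burn rate 4.6 mm/s meets the Class 4.1 criterion (Flammable Solid), so the match heads (bulk) are Class 4.1.
With burn rate 6 mm/s (> 1.8 mm/s), the solid fuel tablets fall in Class 4.1.
The masonry cleaner has pH 0.9, which is ≤ 2.5, so it is Class 8 (Corrosive).
Class 4.1 net quantity: (one 1.9 oz pack = 53.96 g) + 61 g = 114.96 g.
114.96 g > 100 g (rail limit, Class 4.1) — over the limit.
Class 8 quantity: one 0.3 fl oz container = 8.88 mL.
8.88 mL is within the rail limit of 10 mL for Class 8.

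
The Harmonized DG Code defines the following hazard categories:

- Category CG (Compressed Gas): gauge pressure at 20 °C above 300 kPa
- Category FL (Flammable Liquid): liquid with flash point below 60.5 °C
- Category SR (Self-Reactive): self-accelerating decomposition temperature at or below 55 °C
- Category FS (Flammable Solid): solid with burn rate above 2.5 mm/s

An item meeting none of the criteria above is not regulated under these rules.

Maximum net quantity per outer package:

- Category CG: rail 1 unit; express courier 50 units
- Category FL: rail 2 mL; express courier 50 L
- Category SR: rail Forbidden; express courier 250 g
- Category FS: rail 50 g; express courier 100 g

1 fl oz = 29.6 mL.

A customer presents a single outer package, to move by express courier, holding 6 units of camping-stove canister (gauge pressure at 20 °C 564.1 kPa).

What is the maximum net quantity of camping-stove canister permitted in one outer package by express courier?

50 units

Gauge pressure at 20 °C 564.1 kPa meets the Category CG criterion (Compressed Gas), so the camping-stove canister is Category CG.
The express courier limit for Category CG is 50 units.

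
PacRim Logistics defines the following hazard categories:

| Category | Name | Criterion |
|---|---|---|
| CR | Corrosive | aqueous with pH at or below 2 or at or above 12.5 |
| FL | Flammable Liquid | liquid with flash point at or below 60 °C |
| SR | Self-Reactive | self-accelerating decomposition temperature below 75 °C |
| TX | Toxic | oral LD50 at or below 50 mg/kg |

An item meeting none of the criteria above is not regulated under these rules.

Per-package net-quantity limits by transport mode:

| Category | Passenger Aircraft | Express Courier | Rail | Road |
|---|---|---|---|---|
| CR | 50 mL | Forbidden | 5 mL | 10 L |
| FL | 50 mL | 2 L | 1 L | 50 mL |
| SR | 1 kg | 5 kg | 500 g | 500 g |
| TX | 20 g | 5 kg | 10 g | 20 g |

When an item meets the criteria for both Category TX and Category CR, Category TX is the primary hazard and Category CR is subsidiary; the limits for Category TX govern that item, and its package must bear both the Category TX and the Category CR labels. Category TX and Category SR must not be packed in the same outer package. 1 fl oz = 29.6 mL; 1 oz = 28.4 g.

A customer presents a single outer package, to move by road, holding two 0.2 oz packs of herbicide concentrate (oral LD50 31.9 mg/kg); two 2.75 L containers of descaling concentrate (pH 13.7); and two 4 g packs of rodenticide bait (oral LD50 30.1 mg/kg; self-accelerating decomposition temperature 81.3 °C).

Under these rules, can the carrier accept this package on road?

Yes

With oral LD50 31.9 mg/kg (≤ 50 mg/kg), the herbicide concentrate falls in Category TX.
pH 13.7 meets the Category CR criterion (Corrosive), so the descaling concentrate is Category CR.
With oral LD50 30.1 mg/kg (≤ 50 mg/kg), the rodenticide bait falls in Category TX.
Total Category TX: (two 0.2 oz packs = 11.36 g) + (two 4 g packs = 8 g) = 19.36 g.
That is within the Category TX road limit of 20 g.
Category CR quantity: two 2.75 L containers = 5.5 L.
5.5 L ≤ 10 L (road limit, Category CR) — within limit.
The segregation rule (Category TX with Category SR) does not apply to Category TX with Category CR.
Every hazard category is within its road limit and no segregation rule is violated.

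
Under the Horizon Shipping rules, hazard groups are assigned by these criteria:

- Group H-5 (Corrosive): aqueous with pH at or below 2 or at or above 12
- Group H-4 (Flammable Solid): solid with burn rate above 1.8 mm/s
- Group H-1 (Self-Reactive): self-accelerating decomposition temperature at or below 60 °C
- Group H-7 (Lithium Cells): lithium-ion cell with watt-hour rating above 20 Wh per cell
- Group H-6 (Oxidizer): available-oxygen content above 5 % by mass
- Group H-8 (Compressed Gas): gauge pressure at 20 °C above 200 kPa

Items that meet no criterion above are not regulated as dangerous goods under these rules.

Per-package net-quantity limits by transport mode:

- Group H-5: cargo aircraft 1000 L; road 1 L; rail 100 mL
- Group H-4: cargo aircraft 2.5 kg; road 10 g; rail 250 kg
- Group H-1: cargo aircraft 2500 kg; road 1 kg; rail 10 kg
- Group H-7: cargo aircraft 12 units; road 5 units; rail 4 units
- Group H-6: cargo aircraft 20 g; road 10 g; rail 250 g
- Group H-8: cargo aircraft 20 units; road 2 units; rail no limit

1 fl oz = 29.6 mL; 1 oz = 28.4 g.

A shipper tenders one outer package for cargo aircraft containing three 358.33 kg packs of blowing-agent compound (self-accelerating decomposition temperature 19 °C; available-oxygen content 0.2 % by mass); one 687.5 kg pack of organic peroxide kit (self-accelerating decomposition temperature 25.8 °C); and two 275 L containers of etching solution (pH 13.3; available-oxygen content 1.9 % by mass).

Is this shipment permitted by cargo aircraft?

Self-accelerating decomposition temperature 19 °C meets the Group H-1 criterion (Self-Reactive), so the blowing-agent compound is Group H-1.
The organic peroxide kit has self-accelerating decomposition temperature 25.8 °C, which is ≤ 60 °C, so it is Group H-1 (Self-Reactive).
Etching solution: pH 13.3 ≥ 12 → Group H-5 (Corrosive).
Total Group H-1: (three 358.33 kg packs = 1074.99 kg) + 687.5 kg = 1762.49 kg.
1762.49 kg is within the cargo aircraft limit of 2500 kg for Group H-1.
Group H-5 quantity: two 275 L containers = 550 L.
550 L is within the cargo aircraft limit of 1000 L for Group H-5.
Every hazard group is within its cargo aircraft limit and no segregation rule is violated.

Yes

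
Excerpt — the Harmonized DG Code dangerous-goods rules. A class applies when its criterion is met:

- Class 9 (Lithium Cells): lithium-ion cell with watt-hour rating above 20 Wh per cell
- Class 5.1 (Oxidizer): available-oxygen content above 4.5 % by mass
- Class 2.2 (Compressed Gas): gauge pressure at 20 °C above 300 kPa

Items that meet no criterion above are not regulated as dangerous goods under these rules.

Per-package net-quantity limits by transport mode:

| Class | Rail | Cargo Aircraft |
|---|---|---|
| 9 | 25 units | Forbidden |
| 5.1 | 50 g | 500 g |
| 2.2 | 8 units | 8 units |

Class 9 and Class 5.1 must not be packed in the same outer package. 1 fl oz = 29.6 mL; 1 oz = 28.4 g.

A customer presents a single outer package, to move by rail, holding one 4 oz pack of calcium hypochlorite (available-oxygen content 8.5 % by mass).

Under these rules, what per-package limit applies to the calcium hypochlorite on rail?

50 g

The calcium hypochlorite has available-oxygen content 8.5 % by mass, which is > 4.5 % by mass, so it is Class 5.1 (Oxidizer).
The rail limit for Class 5.1 is 50 g.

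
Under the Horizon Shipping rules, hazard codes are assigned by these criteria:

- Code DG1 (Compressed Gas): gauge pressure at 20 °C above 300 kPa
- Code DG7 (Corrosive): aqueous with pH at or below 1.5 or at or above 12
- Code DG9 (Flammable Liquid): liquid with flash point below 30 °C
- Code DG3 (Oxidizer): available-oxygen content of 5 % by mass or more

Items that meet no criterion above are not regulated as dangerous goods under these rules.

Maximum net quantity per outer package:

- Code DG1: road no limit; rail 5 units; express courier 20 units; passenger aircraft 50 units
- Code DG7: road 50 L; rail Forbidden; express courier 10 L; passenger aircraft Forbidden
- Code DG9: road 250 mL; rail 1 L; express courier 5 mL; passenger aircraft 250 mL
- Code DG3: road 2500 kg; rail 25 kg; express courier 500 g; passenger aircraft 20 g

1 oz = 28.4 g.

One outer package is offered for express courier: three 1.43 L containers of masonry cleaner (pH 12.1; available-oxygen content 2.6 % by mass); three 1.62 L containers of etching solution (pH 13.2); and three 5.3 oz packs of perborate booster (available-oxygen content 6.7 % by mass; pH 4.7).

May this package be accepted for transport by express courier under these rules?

Yes

The masonry cleaner has pH 12.1, which is ≥ 12, so it is Code DG7 (Corrosive).
The etching solution has pH 13.2, which is ≥ 12, so it is Code DG7 (Corrosive).
Perborate booster: available-oxygen content 6.7 % by mass ≥ 5 % by mass → Code DG3 (Oxidizer).
Code DG3 quantity: three 5.3 oz packs = 451.56 g.
That is within the Code DG3 express courier limit of 500 g.
Code DG7 net quantity: (three 1.43 L containers = 4.29 L) + (three 1.62 L containers = 4.86 L) = 9.15 L.
That is within the Code DG7 express courier limit of 10 L.
Every hazard code is within its express courier limit and no segregation rule is violated.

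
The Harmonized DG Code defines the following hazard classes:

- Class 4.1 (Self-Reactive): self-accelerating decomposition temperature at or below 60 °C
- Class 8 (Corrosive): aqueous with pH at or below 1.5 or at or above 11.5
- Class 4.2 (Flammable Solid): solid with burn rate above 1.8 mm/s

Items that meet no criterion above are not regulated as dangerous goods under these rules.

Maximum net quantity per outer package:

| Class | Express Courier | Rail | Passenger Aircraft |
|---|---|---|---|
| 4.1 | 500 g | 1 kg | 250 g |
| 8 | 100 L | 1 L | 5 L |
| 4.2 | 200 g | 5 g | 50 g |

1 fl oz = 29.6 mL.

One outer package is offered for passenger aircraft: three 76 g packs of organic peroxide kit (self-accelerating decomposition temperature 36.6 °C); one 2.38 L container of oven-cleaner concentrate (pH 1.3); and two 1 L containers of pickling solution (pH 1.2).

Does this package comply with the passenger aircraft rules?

Self-accelerating decomposition temperature 36.6 °C meets the Class 4.1 criterion (Self-Reactive), so the organic peroxide kit is Class 4.1.
pH 1.3 meets the Class 8 criterion (Corrosive), so the oven-cleaner concentrate is Class 8.
Pickling solution: pH 1.2 ≤ 1.5 → Class 8 (Corrosive).
Class 4.1 quantity: three 76 g packs = 228 g.
That is within the Class 4.1 passenger aircraft limit of 250 g.
Total Class 8: 2.38 L + (two 1 L containers = 2 L) = 4.38 L.
That is within the Class 8 passenger aircraft limit of 5 L.
Every hazard class is within its passenger aircraft limit and no segregation rule is violated.

Yes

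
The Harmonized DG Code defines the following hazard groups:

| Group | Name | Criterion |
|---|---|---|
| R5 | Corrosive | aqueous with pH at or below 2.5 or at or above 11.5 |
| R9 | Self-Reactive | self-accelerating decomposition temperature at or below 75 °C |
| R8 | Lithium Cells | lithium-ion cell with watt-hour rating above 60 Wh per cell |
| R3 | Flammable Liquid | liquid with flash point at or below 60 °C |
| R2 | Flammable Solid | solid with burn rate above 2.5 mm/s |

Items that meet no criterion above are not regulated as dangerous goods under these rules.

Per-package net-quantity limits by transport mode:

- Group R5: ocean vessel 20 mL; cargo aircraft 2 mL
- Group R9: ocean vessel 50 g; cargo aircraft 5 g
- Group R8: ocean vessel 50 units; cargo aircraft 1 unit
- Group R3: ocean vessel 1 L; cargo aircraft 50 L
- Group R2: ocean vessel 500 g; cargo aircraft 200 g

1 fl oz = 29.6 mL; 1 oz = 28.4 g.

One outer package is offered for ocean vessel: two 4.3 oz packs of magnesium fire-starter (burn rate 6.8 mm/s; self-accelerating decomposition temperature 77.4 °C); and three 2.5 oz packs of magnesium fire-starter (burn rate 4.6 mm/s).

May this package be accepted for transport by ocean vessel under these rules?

The magnesium fire-starter has burn rate 6.8 mm/s, which is > 2.5 mm/s, so it is Group R2 (Flammable Solid).
With burn rate 4.6 mm/s (> 2.5 mm/s), the magnesium fire-starter falls in Group R2.
Group R2 net quantity: (two 4.3 oz packs = 244.24 g) + (three 2.5 oz packs = 213 g) = 457.24 g.
That is within the Group R2 ocean vessel limit of 500 g.

Yes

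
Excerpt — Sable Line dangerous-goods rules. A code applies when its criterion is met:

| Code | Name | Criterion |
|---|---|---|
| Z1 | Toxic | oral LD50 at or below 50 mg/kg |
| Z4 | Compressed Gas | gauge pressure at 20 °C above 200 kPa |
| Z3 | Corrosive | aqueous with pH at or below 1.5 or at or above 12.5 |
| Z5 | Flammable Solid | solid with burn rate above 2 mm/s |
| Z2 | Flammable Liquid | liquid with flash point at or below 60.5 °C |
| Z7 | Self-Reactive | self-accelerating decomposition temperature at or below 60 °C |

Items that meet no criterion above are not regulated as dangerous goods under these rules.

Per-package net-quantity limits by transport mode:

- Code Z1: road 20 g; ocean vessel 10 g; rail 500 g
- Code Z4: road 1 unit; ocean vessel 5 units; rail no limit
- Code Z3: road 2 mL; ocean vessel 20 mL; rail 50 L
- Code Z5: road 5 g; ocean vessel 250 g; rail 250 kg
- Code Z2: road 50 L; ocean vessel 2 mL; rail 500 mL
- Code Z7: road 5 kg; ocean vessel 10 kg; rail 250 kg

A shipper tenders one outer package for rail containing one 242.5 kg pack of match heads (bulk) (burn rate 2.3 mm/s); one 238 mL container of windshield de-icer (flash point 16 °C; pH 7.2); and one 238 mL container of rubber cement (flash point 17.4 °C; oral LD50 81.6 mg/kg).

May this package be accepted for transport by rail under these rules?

Yes

The match heads (bulk) have burn rate 2.3 mm/s, which is > 2 mm/s, so they are Code Z5 (Flammable Solid).
Windshield de-icer: flash point 16 °C ≤ 60.5 °C → Code Z2 (Flammable Liquid).
Flash point 17.4 °C meets the Code Z2 criterion (Flammable Liquid), so the rubber cement is Code Z2.
Total Code Z2: 238 mL + 238 mL = 476 mL.
476 mL is within the rail limit of 500 mL for Code Z2.
Code Z5 quantity: 242.5 kg.
That is within the Code Z5 rail limit of 250 kg.
Every hazard code is within its rail limit and no segregation rule is violated.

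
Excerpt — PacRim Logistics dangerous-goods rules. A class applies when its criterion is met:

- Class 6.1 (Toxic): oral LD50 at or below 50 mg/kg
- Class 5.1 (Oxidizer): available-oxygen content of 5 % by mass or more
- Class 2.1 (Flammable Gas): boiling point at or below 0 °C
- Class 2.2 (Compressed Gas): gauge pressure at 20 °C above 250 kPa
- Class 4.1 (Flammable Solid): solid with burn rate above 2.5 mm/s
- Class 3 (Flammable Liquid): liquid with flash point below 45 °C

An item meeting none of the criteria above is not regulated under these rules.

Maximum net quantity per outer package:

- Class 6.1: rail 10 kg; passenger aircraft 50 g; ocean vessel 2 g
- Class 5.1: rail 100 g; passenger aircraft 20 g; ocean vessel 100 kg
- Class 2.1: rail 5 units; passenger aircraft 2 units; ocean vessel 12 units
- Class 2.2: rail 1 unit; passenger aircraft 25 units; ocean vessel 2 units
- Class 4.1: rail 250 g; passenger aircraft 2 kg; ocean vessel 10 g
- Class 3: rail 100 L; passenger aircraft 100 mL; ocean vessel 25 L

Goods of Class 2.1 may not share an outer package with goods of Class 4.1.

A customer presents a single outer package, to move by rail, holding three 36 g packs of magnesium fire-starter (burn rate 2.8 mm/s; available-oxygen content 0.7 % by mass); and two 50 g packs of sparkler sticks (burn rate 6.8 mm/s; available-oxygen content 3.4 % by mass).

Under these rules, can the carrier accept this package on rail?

Yes

Magnesium fire-starter: burn rate 2.8 mm/s > 2.5 mm/s → Class 4.1 (Flammable Solid).
With burn rate 6.8 mm/s (> 2.5 mm/s), the sparkler sticks fall in Class 4.1.
Class 4.1 net quantity: (three 36 g packs = 108 g) + (two 50 g packs = 100 g) = 208 g.
208 g is within the rail limit of 250 g for Class 4.1.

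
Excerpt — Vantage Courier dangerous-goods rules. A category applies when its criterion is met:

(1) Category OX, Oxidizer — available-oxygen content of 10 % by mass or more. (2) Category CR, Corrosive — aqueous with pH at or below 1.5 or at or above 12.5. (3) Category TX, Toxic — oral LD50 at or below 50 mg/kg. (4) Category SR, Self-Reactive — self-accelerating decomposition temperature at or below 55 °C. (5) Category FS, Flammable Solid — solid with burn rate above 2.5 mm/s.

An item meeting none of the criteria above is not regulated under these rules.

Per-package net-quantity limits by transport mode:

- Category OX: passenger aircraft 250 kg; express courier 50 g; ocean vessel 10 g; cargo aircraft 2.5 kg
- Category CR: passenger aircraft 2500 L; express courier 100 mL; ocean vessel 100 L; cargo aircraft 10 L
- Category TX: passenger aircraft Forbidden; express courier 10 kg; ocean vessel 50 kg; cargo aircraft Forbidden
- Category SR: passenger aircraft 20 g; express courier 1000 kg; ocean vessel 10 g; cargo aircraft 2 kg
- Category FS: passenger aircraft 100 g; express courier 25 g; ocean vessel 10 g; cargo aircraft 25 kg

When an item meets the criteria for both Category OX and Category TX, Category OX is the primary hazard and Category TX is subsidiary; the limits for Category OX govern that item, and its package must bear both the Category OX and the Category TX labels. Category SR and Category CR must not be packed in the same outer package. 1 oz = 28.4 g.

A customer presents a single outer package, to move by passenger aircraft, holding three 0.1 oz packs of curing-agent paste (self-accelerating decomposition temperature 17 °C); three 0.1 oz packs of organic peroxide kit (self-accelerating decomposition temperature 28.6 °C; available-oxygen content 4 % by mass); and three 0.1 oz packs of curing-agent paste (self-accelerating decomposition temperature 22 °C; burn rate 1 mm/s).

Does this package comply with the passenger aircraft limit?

The curing-agent paste has self-accelerating decomposition temperature 17 °C, which is ≤ 55 °C, so it is Category SR (Self-Reactive).
Organic peroxide kit: self-accelerating decomposition temperature 28.6 °C ≤ 55 °C → Category SR (Self-Reactive).
With self-accelerating decomposition temperature 22 °C (≤ 55 °C), the curing-agent paste falls in Category SR.
Total Category SR: (three 0.1 oz packs = 8.52 g) + (three 0.1 oz packs = 8.52 g) + (three 0.1 oz packs = 8.52 g) = 25.56 g.
25.56 g exceeds the passenger aircraft limit of 20 g for Category SR.

No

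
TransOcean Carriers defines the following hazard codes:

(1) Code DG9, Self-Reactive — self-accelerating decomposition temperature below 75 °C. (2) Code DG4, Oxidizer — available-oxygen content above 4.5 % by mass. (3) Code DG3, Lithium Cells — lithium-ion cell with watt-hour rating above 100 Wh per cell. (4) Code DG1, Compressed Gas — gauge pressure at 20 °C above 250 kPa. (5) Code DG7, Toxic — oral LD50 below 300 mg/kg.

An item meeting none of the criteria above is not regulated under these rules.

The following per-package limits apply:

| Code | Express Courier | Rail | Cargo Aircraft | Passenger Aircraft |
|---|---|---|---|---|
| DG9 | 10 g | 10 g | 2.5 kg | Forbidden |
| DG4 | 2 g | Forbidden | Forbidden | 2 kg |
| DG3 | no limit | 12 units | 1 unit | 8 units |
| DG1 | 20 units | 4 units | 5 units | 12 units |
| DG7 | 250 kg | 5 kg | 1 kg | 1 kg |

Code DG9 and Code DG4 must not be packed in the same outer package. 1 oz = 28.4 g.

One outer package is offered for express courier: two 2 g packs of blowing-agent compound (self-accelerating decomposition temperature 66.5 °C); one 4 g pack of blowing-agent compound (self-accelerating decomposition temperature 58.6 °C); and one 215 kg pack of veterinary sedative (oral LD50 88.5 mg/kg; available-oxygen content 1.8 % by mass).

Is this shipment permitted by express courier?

Yes

The blowing-agent compound has self-accelerating decomposition temperature 66.5 °C, which is < 75 °C, so it is Code DG9 (Self-Reactive).
Self-accelerating decomposition temperature 58.6 °C meets the Code DG9 criterion (Self-Reactive), so the blowing-agent compound is Code DG9.
With oral LD50 88.5 mg/kg (< 300 mg/kg), the veterinary sedative falls in Code DG7.
Total Code DG9: (two 2 g packs = 4 g) + 4 g = 8 g.
8 g is within the express courier limit of 10 g for Code DG9.
Code DG7 quantity: 215 kg.
That is within the Code DG7 express courier limit of 250 kg.
The segregation rule (Code DG9 with Code DG4) does not apply to Code DG9 with Code DG7.
Every hazard code is within its express courier limit and no segregation rule is violated.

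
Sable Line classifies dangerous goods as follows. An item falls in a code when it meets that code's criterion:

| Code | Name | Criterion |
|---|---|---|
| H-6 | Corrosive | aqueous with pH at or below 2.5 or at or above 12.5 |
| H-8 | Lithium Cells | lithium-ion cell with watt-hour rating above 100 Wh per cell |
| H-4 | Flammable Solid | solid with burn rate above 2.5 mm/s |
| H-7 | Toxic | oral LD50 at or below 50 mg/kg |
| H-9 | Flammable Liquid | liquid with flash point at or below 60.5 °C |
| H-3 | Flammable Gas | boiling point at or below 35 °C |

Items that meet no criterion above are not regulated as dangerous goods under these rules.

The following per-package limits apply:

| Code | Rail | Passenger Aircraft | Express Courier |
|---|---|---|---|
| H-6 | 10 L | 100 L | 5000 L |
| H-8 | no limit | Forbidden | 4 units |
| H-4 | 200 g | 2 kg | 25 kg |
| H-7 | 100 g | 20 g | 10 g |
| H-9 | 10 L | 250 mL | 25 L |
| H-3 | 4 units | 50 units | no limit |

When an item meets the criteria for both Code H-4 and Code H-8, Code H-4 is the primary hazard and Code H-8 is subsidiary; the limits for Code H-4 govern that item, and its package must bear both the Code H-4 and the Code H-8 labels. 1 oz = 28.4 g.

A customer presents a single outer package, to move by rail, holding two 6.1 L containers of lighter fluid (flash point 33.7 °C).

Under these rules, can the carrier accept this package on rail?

No

The lighter fluid has flash point 33.7 °C, which is ≤ 60.5 °C, so it is Code H-9 (Flammable Liquid).
Code H-9 quantity: two 6.1 L containers = 12.2 L.
12.2 L exceeds the rail limit of 10 L for Code H-9.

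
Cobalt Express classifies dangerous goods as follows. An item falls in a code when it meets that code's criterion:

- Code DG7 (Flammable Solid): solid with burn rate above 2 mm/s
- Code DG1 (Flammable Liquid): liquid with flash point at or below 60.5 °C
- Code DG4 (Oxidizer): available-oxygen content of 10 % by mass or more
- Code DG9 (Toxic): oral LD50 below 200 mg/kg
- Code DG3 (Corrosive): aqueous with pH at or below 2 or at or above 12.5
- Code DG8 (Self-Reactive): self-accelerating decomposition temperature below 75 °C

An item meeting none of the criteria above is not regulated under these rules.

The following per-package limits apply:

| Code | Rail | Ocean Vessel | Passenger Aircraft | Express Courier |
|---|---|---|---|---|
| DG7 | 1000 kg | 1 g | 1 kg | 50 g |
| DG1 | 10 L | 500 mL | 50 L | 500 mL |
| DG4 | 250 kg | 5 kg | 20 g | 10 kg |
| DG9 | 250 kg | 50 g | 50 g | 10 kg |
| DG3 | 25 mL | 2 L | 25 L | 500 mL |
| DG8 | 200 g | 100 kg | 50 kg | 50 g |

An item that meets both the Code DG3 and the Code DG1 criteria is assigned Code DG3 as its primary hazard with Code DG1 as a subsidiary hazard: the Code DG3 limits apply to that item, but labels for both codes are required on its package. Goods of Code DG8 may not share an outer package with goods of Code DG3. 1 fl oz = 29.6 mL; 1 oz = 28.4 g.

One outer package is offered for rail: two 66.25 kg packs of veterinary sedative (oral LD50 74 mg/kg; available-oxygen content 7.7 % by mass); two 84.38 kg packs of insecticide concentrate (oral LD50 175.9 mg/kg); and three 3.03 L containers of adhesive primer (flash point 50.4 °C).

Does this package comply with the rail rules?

With oral LD50 74 mg/kg (< 200 mg/kg), the veterinary sedative falls in Code DG9.
With oral LD50 175.9 mg/kg (< 200 mg/kg), the insecticide concentrate falls in Code DG9.
With flash point 50.4 °C (≤ 60.5 °C), the adhesive primer falls in Code DG1.
Total Code DG9: (two 66.25 kg packs = 132.5 kg) + (two 84.38 kg packs = 168.76 kg) = 301.26 kg.
That exceeds the Code DG9 rail limit of 250 kg.
Code DG1 quantity: three 3.03 L containers = 9.09 L.
9.09 L is within the rail limit of 10 L for Code DG1.
The segregation rule (Code DG8 with Code DG3) does not apply to Code DG9 with Code DG1.

No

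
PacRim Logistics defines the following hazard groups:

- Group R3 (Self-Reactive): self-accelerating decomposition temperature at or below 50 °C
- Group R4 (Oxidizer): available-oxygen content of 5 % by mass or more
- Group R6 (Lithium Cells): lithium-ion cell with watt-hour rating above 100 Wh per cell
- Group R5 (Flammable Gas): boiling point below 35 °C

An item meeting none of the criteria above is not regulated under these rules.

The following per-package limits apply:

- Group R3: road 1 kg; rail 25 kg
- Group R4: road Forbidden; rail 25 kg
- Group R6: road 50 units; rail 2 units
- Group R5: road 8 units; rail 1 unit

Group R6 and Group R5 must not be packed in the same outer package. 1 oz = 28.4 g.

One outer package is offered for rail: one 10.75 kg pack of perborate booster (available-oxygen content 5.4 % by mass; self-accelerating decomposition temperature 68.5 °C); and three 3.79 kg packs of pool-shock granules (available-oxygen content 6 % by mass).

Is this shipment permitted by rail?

Yes

Perborate booster: available-oxygen content 5.4 % by mass ≥ 5 % by mass → Group R4 (Oxidizer).
Available-oxygen content 6 % by mass meets the Group R4 criterion (Oxidizer), so the pool-shock granules are Group R4.
Group R4 net quantity: 10.75 kg + (three 3.79 kg packs = 11.37 kg) = 22.12 kg.
That is within the Group R4 rail limit of 25 kg.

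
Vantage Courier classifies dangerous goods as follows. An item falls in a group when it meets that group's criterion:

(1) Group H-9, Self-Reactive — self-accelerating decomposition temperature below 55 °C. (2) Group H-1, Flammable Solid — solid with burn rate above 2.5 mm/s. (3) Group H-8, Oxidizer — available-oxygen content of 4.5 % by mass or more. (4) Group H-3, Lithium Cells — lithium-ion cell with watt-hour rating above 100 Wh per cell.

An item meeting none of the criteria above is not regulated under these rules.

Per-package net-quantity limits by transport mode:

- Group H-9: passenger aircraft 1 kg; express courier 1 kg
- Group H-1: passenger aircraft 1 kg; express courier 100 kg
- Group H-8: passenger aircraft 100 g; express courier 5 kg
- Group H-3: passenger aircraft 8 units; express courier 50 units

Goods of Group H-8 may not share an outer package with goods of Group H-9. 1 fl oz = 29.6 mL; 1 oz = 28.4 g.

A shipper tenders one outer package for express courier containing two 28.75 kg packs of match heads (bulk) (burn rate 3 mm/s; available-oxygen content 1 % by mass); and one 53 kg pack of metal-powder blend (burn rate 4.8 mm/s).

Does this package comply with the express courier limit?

With burn rate 3 mm/s (> 2.5 mm/s), the match heads (bulk) fall in Group H-1.
Metal-powder blend: burn rate 4.8 mm/s > 2.5 mm/s → Group H-1 (Flammable Solid).
Total Group H-1: (two 28.75 kg packs = 57.5 kg) + 53 kg = 110.5 kg.
That exceeds the Group H-1 express courier limit of 100 kg.

No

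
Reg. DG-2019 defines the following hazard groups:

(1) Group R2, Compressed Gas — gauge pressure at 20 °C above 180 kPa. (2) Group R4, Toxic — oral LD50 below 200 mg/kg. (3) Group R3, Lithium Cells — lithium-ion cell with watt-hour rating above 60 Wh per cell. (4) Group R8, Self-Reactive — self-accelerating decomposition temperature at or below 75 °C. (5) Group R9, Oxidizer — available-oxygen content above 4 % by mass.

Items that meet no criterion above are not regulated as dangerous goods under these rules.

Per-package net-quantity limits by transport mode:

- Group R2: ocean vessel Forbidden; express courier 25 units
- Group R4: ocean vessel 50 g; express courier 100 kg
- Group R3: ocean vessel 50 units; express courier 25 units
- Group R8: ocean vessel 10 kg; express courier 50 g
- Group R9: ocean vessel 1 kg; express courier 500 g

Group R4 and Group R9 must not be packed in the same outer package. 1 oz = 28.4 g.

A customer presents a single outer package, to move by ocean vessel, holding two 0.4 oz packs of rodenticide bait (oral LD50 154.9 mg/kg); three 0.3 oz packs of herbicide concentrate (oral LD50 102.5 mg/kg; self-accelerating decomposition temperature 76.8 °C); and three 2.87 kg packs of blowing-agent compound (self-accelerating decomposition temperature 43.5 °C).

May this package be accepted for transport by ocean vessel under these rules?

Yes

With oral LD50 154.9 mg/kg (< 200 mg/kg), the rodenticide bait falls in Group R4.
With oral LD50 102.5 mg/kg (< 200 mg/kg), the herbicide concentrate falls in Group R4.
With self-accelerating decomposition temperature 43.5 °C (≤ 75 °C), the blowing-agent compound falls in Group R8.
Total Group R4: (two 0.4 oz packs = 22.72 g) + (three 0.3 oz packs = 25.56 g) = 48.28 g.
That is within the Group R4 ocean vessel limit of 50 g.
Group R8 quantity: three 2.87 kg packs = 8.61 kg.
8.61 kg ≤ 10 kg (ocean vessel limit, Group R8) — within limit.
The segregation rule (Group R4 with Group R9) does not apply to Group R4 with Group R8.
Every hazard group is within its ocean vessel limit and no segregation rule is violated.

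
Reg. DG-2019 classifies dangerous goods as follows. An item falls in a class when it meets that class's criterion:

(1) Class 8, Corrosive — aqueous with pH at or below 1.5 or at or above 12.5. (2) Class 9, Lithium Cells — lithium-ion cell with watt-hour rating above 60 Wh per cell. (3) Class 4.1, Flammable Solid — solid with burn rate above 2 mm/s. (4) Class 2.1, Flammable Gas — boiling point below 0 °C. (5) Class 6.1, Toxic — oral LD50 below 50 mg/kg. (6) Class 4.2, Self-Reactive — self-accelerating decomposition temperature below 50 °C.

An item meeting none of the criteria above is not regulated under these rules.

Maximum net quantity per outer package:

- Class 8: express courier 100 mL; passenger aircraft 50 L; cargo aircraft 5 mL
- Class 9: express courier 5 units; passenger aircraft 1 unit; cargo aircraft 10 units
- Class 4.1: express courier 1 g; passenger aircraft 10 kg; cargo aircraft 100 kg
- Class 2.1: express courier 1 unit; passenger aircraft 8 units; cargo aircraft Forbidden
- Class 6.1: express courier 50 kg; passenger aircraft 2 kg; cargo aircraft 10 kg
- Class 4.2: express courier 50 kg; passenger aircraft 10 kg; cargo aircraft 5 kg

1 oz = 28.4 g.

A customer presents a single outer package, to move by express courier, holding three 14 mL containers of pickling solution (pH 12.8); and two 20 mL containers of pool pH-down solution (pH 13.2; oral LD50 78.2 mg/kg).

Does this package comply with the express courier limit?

Yes

pH 12.8 meets the Class 8 criterion (Corrosive), so the pickling solution is Class 8.
The pool pH-down solution has pH 13.2, which is ≥ 12.5, so it is Class 8 (Corrosive).
Total Class 8: (three 14 mL containers = 42 mL) + (two 20 mL containers = 40 mL) = 82 mL.
82 mL is within the express courier limit of 100 mL for Class 8.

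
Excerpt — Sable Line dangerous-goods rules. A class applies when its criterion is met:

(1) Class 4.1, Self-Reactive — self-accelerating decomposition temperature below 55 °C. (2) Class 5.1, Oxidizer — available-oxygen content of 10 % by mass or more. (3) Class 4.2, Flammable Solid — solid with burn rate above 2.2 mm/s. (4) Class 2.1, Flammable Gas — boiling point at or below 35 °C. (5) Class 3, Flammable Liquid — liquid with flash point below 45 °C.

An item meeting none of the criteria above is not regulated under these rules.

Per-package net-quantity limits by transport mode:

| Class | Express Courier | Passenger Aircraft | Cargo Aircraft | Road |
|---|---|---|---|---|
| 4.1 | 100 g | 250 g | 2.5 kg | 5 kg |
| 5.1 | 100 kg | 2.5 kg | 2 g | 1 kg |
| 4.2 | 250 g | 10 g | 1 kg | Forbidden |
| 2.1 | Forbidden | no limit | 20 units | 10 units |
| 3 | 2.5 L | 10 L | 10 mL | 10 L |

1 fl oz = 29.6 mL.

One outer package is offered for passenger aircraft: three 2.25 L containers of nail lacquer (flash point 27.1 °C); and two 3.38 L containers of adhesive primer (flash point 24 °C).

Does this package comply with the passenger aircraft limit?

The nail lacquer has flash point 27.1 °C, which is < 45 °C, so it is Class 3 (Flammable Liquid).
Adhesive primer: flash point 24 °C < 45 °C → Class 3 (Flammable Liquid).
Class 3 net quantity: (three 2.25 L containers = 6.75 L) + (two 3.38 L containers = 6.76 L) = 13.51 L.
13.51 L exceeds the passenger aircraft limit of 10 L for Class 3.

No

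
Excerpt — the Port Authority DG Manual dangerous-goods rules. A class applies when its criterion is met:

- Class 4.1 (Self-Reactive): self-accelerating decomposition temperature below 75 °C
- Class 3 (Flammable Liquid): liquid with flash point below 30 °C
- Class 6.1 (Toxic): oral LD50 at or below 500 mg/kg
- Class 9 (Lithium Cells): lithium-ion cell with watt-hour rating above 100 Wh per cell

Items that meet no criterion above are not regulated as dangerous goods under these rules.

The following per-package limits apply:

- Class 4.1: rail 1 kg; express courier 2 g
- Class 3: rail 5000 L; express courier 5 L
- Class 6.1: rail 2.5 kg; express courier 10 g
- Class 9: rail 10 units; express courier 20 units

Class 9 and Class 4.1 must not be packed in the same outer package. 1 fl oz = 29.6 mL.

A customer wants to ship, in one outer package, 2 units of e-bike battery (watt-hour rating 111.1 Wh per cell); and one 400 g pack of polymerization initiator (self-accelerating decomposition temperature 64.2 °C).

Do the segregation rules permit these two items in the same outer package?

No

Watt-hour rating 111.1 Wh per cell meets the Class 9 criterion (Lithium Cells), so the e-bike battery is Class 9.
Polymerization initiator: self-accelerating decomposition temperature 64.2 °C < 75 °C → Class 4.1 (Self-Reactive).
Class 9 and Class 4.1 may not share an outer package.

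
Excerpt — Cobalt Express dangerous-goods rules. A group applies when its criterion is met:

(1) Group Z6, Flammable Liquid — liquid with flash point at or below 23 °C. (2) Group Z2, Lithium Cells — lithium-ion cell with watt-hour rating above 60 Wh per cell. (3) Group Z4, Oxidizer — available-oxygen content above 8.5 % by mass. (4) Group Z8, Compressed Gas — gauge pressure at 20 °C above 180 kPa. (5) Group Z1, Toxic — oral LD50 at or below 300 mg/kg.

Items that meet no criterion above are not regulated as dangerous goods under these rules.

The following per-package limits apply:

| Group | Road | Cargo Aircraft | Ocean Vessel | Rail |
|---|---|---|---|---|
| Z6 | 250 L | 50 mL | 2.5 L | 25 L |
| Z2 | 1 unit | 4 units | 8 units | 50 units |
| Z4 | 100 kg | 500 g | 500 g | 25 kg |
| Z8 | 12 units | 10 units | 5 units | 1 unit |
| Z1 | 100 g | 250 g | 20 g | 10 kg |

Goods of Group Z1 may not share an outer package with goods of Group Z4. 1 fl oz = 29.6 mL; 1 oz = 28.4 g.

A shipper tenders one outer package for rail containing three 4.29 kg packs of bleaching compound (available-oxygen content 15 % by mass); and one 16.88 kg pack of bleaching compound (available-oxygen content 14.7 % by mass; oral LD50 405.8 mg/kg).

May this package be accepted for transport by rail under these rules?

No

With available-oxygen content 15 % by mass (> 8.5 % by mass), the bleaching compound falls in Group Z4.
The bleaching compound has available-oxygen content 14.7 % by mass, which is > 8.5 % by mass, so it is Group Z4 (Oxidizer).
Group Z4 net quantity: (three 4.29 kg packs = 12.87 kg) + 16.88 kg = 29.75 kg.
29.75 kg > 25 kg (rail limit, Group Z4) — over the limit.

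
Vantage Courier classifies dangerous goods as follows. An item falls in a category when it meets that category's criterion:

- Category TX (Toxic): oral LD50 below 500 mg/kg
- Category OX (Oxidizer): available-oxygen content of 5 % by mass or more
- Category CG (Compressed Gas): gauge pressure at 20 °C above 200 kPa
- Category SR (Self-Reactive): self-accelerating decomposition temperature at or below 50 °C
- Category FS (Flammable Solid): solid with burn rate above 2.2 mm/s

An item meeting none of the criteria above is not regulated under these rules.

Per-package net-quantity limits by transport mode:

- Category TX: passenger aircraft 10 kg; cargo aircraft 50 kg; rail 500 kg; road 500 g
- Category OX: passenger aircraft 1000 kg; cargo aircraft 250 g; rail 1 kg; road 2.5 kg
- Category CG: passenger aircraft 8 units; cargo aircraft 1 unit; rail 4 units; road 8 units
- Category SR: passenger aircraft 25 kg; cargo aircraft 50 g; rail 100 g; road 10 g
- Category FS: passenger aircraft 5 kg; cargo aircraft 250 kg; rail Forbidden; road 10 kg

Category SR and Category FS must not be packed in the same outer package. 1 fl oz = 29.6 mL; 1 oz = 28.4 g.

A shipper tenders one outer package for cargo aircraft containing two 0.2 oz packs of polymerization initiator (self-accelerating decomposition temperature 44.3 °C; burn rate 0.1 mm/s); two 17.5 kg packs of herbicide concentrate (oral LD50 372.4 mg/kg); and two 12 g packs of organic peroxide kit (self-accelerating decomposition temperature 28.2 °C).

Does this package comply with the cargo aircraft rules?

The polymerization initiator has self-accelerating decomposition temperature 44.3 °C, which is ≤ 50 °C, so it is Category SR (Self-Reactive).
The herbicide concentrate has oral LD50 372.4 mg/kg, which is < 500 mg/kg, so it is Category TX (Toxic).
Organic peroxide kit: self-accelerating decomposition temperature 28.2 °C ≤ 50 °C → Category SR (Self-Reactive).
Category SR net quantity: (two 0.2 oz packs = 11.36 g) + (two 12 g packs = 24 g) = 35.36 g.
35.36 g ≤ 50 g (cargo aircraft limit, Category SR) — within limit.
Category TX quantity: two 17.5 kg packs = 35 kg.
That is within the Category TX cargo aircraft limit of 50 kg.
The segregation rule (Category SR with Category FS) does not apply to Category SR with Category TX.
Every hazard category is within its cargo aircraft limit and no segregation rule is violated.

Yes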